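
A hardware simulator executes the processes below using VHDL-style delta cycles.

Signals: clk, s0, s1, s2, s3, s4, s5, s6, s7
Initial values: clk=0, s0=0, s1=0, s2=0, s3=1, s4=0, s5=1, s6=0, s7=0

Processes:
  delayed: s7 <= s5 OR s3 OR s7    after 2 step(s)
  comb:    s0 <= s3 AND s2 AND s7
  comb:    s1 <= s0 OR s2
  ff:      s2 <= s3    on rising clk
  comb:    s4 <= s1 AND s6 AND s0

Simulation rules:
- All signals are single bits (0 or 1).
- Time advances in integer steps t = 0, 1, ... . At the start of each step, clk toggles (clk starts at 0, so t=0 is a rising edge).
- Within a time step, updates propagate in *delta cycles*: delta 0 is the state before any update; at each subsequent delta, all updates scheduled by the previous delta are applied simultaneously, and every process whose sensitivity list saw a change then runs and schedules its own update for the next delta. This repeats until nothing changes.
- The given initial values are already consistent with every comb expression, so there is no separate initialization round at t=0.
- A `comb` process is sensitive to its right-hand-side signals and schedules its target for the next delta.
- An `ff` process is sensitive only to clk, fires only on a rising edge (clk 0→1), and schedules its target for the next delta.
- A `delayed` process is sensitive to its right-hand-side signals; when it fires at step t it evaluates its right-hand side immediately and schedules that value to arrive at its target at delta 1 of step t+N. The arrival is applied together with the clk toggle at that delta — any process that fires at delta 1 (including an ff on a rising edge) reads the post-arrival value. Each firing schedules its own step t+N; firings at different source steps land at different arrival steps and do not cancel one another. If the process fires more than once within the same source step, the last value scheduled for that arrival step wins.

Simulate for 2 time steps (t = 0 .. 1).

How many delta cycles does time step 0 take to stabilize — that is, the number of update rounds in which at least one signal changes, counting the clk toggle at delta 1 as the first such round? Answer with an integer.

t0.Δ0 s6=0 s4=0 s1=0 s5=1 s7=0 s2=0 clk=0 s3=1 s0=0
t0.Δ1 s6=0 s4=0 s1=0 s5=1 s7=0 s2=0 clk=1 s3=1 s0=0
t0.Δ2 s6=0 s4=0 s1=0 s5=1 s7=0 s2=1 clk=1 s3=1 s0=0
t0.Δ3 s6=0 s4=0 s1=1 s5=1 s7=0 s2=1 clk=1 s3=1 s0=0
t1.Δ0 s6=0 s4=0 s1=1 s5=1 s7=0 s2=1 clk=1 s3=1 s0=0
t1.Δ1 s6=0 s4=0 s1=1 s5=1 s7=0 s2=1 clk=0 s3=1 s0=0

3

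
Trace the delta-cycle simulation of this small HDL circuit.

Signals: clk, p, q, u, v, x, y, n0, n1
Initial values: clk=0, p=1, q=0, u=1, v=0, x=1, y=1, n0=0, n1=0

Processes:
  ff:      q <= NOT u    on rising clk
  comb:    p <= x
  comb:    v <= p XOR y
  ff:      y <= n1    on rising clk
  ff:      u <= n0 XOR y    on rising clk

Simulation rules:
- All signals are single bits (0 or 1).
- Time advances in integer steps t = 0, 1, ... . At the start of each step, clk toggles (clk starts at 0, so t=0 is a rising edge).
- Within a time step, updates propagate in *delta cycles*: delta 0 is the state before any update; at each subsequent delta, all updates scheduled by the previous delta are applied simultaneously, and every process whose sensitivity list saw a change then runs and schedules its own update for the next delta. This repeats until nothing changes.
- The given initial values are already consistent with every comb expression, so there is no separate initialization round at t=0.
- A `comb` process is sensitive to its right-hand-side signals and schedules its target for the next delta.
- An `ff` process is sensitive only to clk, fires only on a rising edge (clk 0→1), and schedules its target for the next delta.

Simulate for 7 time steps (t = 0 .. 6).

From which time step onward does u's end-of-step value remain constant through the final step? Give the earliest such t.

t=0 Δ0: p=1 y=1 n1=0 q=0 v=0 u=1 clk=0 x=1 n0=0
  Δ1: clk:0→1
  Δ2: y:1→0
  Δ3: v:0→1
  (3Δ to stable)
t=1 Δ0: p=1 y=0 n1=0 q=0 v=1 u=1 clk=1 x=1 n0=0
  Δ1: clk:1→0
  (1Δ to stable)
t=2 Δ0: p=1 y=0 n1=0 q=0 v=1 u=1 clk=0 x=1 n0=0
  Δ1: clk:0→1
  Δ2: u:1→0
  (2Δ to stable)
t=3 Δ0: p=1 y=0 n1=0 q=0 v=1 u=0 clk=1 x=1 n0=0
  Δ1: clk:1→0
  (1Δ to stable)
t=4 Δ0: p=1 y=0 n1=0 q=0 v=1 u=0 clk=0 x=1 n0=0
  Δ1: clk:0→1
  Δ2: q:0→1
  (2Δ to stable)
t=5 Δ0: p=1 y=0 n1=0 q=1 v=1 u=0 clk=1 x=1 n0=0
  Δ1: clk:1→0
  (1Δ to stable)
t=6 Δ0: p=1 y=0 n1=0 q=1 v=1 u=0 clk=0 x=1 n0=0
  Δ1: clk:0→1
  (1Δ to stable)

2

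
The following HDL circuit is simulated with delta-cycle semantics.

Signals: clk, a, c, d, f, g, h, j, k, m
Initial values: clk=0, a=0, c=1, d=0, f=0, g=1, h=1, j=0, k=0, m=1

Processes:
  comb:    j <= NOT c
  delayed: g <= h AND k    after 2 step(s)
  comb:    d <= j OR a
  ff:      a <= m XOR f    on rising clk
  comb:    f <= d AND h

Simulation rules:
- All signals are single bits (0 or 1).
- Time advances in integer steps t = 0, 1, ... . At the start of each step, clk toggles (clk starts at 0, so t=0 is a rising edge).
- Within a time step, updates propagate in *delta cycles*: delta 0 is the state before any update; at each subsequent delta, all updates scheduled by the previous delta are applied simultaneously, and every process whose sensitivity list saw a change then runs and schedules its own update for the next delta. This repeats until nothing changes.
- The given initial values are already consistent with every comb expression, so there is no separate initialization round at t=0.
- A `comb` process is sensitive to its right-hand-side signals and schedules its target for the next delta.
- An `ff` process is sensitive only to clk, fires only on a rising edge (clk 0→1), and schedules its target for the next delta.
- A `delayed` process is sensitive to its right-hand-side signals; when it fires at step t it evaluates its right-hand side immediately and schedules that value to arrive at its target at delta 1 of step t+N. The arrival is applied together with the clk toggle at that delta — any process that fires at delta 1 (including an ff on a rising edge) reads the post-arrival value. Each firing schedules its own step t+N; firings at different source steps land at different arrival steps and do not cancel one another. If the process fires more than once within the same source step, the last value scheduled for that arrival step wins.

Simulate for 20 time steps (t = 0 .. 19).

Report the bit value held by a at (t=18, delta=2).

0

t0.Δ0 j=0 a=0 k=0 m=1 c=1 f=0 d=0 clk=0 g=1 h=1
t0.Δ1 j=0 a=0 k=0 m=1 c=1 f=0 d=0 clk=1 g=1 h=1
t0.Δ2 j=0 a=1 k=0 m=1 c=1 f=0 d=0 clk=1 g=1 h=1
t0.Δ3 j=0 a=1 k=0 m=1 c=1 f=0 d=1 clk=1 g=1 h=1
t0.Δ4 j=0 a=1 k=0 m=1 c=1 f=1 d=1 clk=1 g=1 h=1
t1.Δ0 j=0 a=1 k=0 m=1 c=1 f=1 d=1 clk=1 g=1 h=1
t1.Δ1 j=0 a=1 k=0 m=1 c=1 f=1 d=1 clk=0 g=1 h=1
t2.Δ0 j=0 a=1 k=0 m=1 c=1 f=1 d=1 clk=0 g=1 h=1
t2.Δ1 j=0 a=1 k=0 m=1 c=1 f=1 d=1 clk=1 g=1 h=1
t2.Δ2 j=0 a=0 k=0 m=1 c=1 f=1 d=1 clk=1 g=1 h=1
t2.Δ3 j=0 a=0 k=0 m=1 c=1 f=1 d=0 clk=1 g=1 h=1
t2.Δ4 j=0 a=0 k=0 m=1 c=1 f=0 d=0 clk=1 g=1 h=1
t3.Δ0 j=0 a=0 k=0 m=1 c=1 f=0 d=0 clk=1 g=1 h=1
t3.Δ1 j=0 a=0 k=0 m=1 c=1 f=0 d=0 clk=0 g=1 h=1
t4.Δ0 j=0 a=0 k=0 m=1 c=1 f=0 d=0 clk=0 g=1 h=1
t4.Δ1 j=0 a=0 k=0 m=1 c=1 f=0 d=0 clk=1 g=1 h=1
t4.Δ2 j=0 a=1 k=0 m=1 c=1 f=0 d=0 clk=1 g=1 h=1
t4.Δ3 j=0 a=1 k=0 m=1 c=1 f=0 d=1 clk=1 g=1 h=1
t4.Δ4 j=0 a=1 k=0 m=1 c=1 f=1 d=1 clk=1 g=1 h=1
t5.Δ0 j=0 a=1 k=0 m=1 c=1 f=1 d=1 clk=1 g=1 h=1
t5.Δ1 j=0 a=1 k=0 m=1 c=1 f=1 d=1 clk=0 g=1 h=1
t6.Δ0 j=0 a=1 k=0 m=1 c=1 f=1 d=1 clk=0 g=1 h=1
t6.Δ1 j=0 a=1 k=0 m=1 c=1 f=1 d=1 clk=1 g=1 h=1
t6.Δ2 j=0 a=0 k=0 m=1 c=1 f=1 d=1 clk=1 g=1 h=1
t6.Δ3 j=0 a=0 k=0 m=1 c=1 f=1 d=0 clk=1 g=1 h=1
t6.Δ4 j=0 a=0 k=0 m=1 c=1 f=0 d=0 clk=1 g=1 h=1
t7.Δ0 j=0 a=0 k=0 m=1 c=1 f=0 d=0 clk=1 g=1 h=1
t7.Δ1 j=0 a=0 k=0 m=1 c=1 f=0 d=0 clk=0 g=1 h=1
t8.Δ0 j=0 a=0 k=0 m=1 c=1 f=0 d=0 clk=0 g=1 h=1
t8.Δ1 j=0 a=0 k=0 m=1 c=1 f=0 d=0 clk=1 g=1 h=1
t8.Δ2 j=0 a=1 k=0 m=1 c=1 f=0 d=0 clk=1 g=1 h=1
t8.Δ3 j=0 a=1 k=0 m=1 c=1 f=0 d=1 clk=1 g=1 h=1
t8.Δ4 j=0 a=1 k=0 m=1 c=1 f=1 d=1 clk=1 g=1 h=1
t9.Δ0 j=0 a=1 k=0 m=1 c=1 f=1 d=1 clk=1 g=1 h=1
t9.Δ1 j=0 a=1 k=0 m=1 c=1 f=1 d=1 clk=0 g=1 h=1
t10.Δ0 j=0 a=1 k=0 m=1 c=1 f=1 d=1 clk=0 g=1 h=1
t10.Δ1 j=0 a=1 k=0 m=1 c=1 f=1 d=1 clk=1 g=1 h=1
t10.Δ2 j=0 a=0 k=0 m=1 c=1 f=1 d=1 clk=1 g=1 h=1
t10.Δ3 j=0 a=0 k=0 m=1 c=1 f=1 d=0 clk=1 g=1 h=1
t10.Δ4 j=0 a=0 k=0 m=1 c=1 f=0 d=0 clk=1 g=1 h=1
t11.Δ0 j=0 a=0 k=0 m=1 c=1 f=0 d=0 clk=1 g=1 h=1
t11.Δ1 j=0 a=0 k=0 m=1 c=1 f=0 d=0 clk=0 g=1 h=1
t12.Δ0 j=0 a=0 k=0 m=1 c=1 f=0 d=0 clk=0 g=1 h=1
t12.Δ1 j=0 a=0 k=0 m=1 c=1 f=0 d=0 clk=1 g=1 h=1
t12.Δ2 j=0 a=1 k=0 m=1 c=1 f=0 d=0 clk=1 g=1 h=1
t12.Δ3 j=0 a=1 k=0 m=1 c=1 f=0 d=1 clk=1 g=1 h=1
t12.Δ4 j=0 a=1 k=0 m=1 c=1 f=1 d=1 clk=1 g=1 h=1
t13.Δ0 j=0 a=1 k=0 m=1 c=1 f=1 d=1 clk=1 g=1 h=1
t13.Δ1 j=0 a=1 k=0 m=1 c=1 f=1 d=1 clk=0 g=1 h=1
t14.Δ0 j=0 a=1 k=0 m=1 c=1 f=1 d=1 clk=0 g=1 h=1
t14.Δ1 j=0 a=1 k=0 m=1 c=1 f=1 d=1 clk=1 g=1 h=1
t14.Δ2 j=0 a=0 k=0 m=1 c=1 f=1 d=1 clk=1 g=1 h=1
t14.Δ3 j=0 a=0 k=0 m=1 c=1 f=1 d=0 clk=1 g=1 h=1
t14.Δ4 j=0 a=0 k=0 m=1 c=1 f=0 d=0 clk=1 g=1 h=1
t15.Δ0 j=0 a=0 k=0 m=1 c=1 f=0 d=0 clk=1 g=1 h=1
t15.Δ1 j=0 a=0 k=0 m=1 c=1 f=0 d=0 clk=0 g=1 h=1
t16.Δ0 j=0 a=0 k=0 m=1 c=1 f=0 d=0 clk=0 g=1 h=1
t16.Δ1 j=0 a=0 k=0 m=1 c=1 f=0 d=0 clk=1 g=1 h=1
t16.Δ2 j=0 a=1 k=0 m=1 c=1 f=0 d=0 clk=1 g=1 h=1
t16.Δ3 j=0 a=1 k=0 m=1 c=1 f=0 d=1 clk=1 g=1 h=1
t16.Δ4 j=0 a=1 k=0 m=1 c=1 f=1 d=1 clk=1 g=1 h=1
t17.Δ0 j=0 a=1 k=0 m=1 c=1 f=1 d=1 clk=1 g=1 h=1
t17.Δ1 j=0 a=1 k=0 m=1 c=1 f=1 d=1 clk=0 g=1 h=1
t18.Δ0 j=0 a=1 k=0 m=1 c=1 f=1 d=1 clk=0 g=1 h=1
t18.Δ1 j=0 a=1 k=0 m=1 c=1 f=1 d=1 clk=1 g=1 h=1
t18.Δ2 j=0 a=0 k=0 m=1 c=1 f=1 d=1 clk=1 g=1 h=1
t18.Δ3 j=0 a=0 k=0 m=1 c=1 f=1 d=0 clk=1 g=1 h=1
t18.Δ4 j=0 a=0 k=0 m=1 c=1 f=0 d=0 clk=1 g=1 h=1
t19.Δ0 j=0 a=0 k=0 m=1 c=1 f=0 d=0 clk=1 g=1 h=1
t19.Δ1 j=0 a=0 k=0 m=1 c=1 f=0 d=0 clk=0 g=1 h=1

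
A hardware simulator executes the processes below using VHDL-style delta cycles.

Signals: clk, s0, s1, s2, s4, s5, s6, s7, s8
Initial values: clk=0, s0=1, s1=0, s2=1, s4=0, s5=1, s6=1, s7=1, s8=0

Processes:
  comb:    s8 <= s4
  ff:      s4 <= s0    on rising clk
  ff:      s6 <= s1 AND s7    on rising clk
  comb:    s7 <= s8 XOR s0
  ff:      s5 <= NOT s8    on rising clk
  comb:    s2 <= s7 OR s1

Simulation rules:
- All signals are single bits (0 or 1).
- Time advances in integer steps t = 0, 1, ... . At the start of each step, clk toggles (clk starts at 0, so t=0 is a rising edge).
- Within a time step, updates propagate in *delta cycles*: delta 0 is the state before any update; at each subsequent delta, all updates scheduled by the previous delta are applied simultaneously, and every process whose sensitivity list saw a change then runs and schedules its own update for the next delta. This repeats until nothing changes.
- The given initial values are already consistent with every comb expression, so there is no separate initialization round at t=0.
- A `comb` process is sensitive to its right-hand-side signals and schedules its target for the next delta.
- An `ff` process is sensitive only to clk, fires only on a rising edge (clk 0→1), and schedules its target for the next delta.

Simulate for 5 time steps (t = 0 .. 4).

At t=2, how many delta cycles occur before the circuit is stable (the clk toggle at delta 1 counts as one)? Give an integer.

2

t0.Δ0 s2=1 s0=1 clk=0 s8=0 s7=1 s4=0 s6=1 s1=0 s5=1
t0.Δ1 s2=1 s0=1 clk=1 s8=0 s7=1 s4=0 s6=1 s1=0 s5=1
t0.Δ2 s2=1 s0=1 clk=1 s8=0 s7=1 s4=1 s6=0 s1=0 s5=1
t0.Δ3 s2=1 s0=1 clk=1 s8=1 s7=1 s4=1 s6=0 s1=0 s5=1
t0.Δ4 s2=1 s0=1 clk=1 s8=1 s7=0 s4=1 s6=0 s1=0 s5=1
t0.Δ5 s2=0 s0=1 clk=1 s8=1 s7=0 s4=1 s6=0 s1=0 s5=1
t1.Δ0 s2=0 s0=1 clk=1 s8=1 s7=0 s4=1 s6=0 s1=0 s5=1
t1.Δ1 s2=0 s0=1 clk=0 s8=1 s7=0 s4=1 s6=0 s1=0 s5=1
t2.Δ0 s2=0 s0=1 clk=0 s8=1 s7=0 s4=1 s6=0 s1=0 s5=1
t2.Δ1 s2=0 s0=1 clk=1 s8=1 s7=0 s4=1 s6=0 s1=0 s5=1
t2.Δ2 s2=0 s0=1 clk=1 s8=1 s7=0 s4=1 s6=0 s1=0 s5=0
t3.Δ0 s2=0 s0=1 clk=1 s8=1 s7=0 s4=1 s6=0 s1=0 s5=0
t3.Δ1 s2=0 s0=1 clk=0 s8=1 s7=0 s4=1 s6=0 s1=0 s5=0
t4.Δ0 s2=0 s0=1 clk=0 s8=1 s7=0 s4=1 s6=0 s1=0 s5=0
t4.Δ1 s2=0 s0=1 clk=1 s8=1 s7=0 s4=1 s6=0 s1=0 s5=0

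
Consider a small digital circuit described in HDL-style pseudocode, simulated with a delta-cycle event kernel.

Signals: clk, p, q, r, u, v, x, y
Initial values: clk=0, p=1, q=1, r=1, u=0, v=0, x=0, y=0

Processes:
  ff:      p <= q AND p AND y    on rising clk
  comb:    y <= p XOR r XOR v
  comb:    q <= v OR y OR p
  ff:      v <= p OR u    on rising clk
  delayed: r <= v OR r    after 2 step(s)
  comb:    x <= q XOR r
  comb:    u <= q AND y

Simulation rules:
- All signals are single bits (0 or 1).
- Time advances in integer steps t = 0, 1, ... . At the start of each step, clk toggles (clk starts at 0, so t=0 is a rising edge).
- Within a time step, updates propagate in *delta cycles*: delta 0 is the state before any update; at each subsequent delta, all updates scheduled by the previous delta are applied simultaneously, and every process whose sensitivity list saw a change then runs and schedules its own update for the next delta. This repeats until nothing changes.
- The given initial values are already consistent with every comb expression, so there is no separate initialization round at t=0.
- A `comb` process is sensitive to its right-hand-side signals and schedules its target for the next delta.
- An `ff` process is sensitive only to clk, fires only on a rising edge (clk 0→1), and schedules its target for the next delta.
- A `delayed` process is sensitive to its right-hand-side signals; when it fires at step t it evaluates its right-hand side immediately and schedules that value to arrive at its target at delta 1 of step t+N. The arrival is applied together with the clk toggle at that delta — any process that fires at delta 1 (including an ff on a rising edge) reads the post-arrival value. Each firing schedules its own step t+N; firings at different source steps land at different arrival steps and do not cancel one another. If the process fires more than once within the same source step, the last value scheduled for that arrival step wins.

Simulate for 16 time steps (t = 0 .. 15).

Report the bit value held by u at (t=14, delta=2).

0

[bits: p,x,v,y,r,q,u,clk]
t=0: Δ0=10001100 Δ1=10001101 Δ2=00101101 | 2Δ
t=1: Δ0=00101101 Δ1=00101100 | 1Δ
t=2: Δ0=00101100 Δ1=00101101 Δ2=00001101 Δ3=00011001 Δ4=01011101 Δ5=00011111 | 5Δ
t=3: Δ0=00011111 Δ1=00011110 | 1Δ
t=4: Δ0=00011110 Δ1=00011111 Δ2=00111111 Δ3=00101111 Δ4=00101101 | 4Δ
t=5: Δ0=00101101 Δ1=00101100 | 1Δ
t=6: Δ0=00101100 Δ1=00101101 Δ2=00001101 Δ3=00011001 Δ4=01011101 Δ5=00011111 | 5Δ
t=7: Δ0=00011111 Δ1=00011110 | 1Δ
t=8: Δ0=00011110 Δ1=00011111 Δ2=00111111 Δ3=00101111 Δ4=00101101 | 4Δ
t=9: Δ0=00101101 Δ1=00101100 | 1Δ
t=10: Δ0=00101100 Δ1=00101101 Δ2=00001101 Δ3=00011001 Δ4=01011101 Δ5=00011111 | 5Δ
t=11: Δ0=00011111 Δ1=00011110 | 1Δ
t=12: Δ0=00011110 Δ1=00011111 Δ2=00111111 Δ3=00101111 Δ4=00101101 | 4Δ
t=13: Δ0=00101101 Δ1=00101100 | 1Δ
t=14: Δ0=00101100 Δ1=00101101 Δ2=00001101 Δ3=00011001 Δ4=01011101 Δ5=00011111 | 5Δ
t=15: Δ0=00011111 Δ1=00011110 | 1Δ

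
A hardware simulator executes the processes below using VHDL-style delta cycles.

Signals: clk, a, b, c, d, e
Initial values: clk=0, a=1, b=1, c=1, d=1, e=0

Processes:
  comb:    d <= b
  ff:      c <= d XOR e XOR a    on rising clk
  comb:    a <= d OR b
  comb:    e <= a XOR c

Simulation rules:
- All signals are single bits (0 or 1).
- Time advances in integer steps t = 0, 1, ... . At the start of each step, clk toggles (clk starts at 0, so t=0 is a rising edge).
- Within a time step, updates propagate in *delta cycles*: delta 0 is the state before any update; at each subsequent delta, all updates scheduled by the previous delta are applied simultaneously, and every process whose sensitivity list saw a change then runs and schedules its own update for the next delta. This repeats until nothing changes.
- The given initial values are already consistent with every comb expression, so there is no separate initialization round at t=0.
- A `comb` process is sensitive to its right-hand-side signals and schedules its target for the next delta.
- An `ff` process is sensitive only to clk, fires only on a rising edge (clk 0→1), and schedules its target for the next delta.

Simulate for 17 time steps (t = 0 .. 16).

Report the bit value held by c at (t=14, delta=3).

t=0 Δ0: e=0 d=1 clk=0 b=1 c=1 a=1
  Δ1: clk:0→1
  Δ2: c:1→0
  Δ3: e:0→1
  (3Δ to stable)
t=1 Δ0: e=1 d=1 clk=1 b=1 c=0 a=1
  Δ1: clk:1→0
  (1Δ to stable)
t=2 Δ0: e=1 d=1 clk=0 b=1 c=0 a=1
  Δ1: clk:0→1
  Δ2: c:0→1
  Δ3: e:1→0
  (3Δ to stable)
t=3 Δ0: e=0 d=1 clk=1 b=1 c=1 a=1
  Δ1: clk:1→0
  (1Δ to stable)
t=4 Δ0: e=0 d=1 clk=0 b=1 c=1 a=1
  Δ1: clk:0→1
  Δ2: c:1→0
  Δ3: e:0→1
  (3Δ to stable)
t=5 Δ0: e=1 d=1 clk=1 b=1 c=0 a=1
  Δ1: clk:1→0
  (1Δ to stable)
t=6 Δ0: e=1 d=1 clk=0 b=1 c=0 a=1
  Δ1: clk:0→1
  Δ2: c:0→1
  Δ3: e:1→0
  (3Δ to stable)
t=7 Δ0: e=0 d=1 clk=1 b=1 c=1 a=1
  Δ1: clk:1→0
  (1Δ to stable)
t=8 Δ0: e=0 d=1 clk=0 b=1 c=1 a=1
  Δ1: clk:0→1
  Δ2: c:1→0
  Δ3: e:0→1
  (3Δ to stable)
t=9 Δ0: e=1 d=1 clk=1 b=1 c=0 a=1
  Δ1: clk:1→0
  (1Δ to stable)
t=10 Δ0: e=1 d=1 clk=0 b=1 c=0 a=1
  Δ1: clk:0→1
  Δ2: c:0→1
  Δ3: e:1→0
  (3Δ to stable)
t=11 Δ0: e=0 d=1 clk=1 b=1 c=1 a=1
  Δ1: clk:1→0
  (1Δ to stable)
t=12 Δ0: e=0 d=1 clk=0 b=1 c=1 a=1
  Δ1: clk:0→1
  Δ2: c:1→0
  Δ3: e:0→1
  (3Δ to stable)
t=13 Δ0: e=1 d=1 clk=1 b=1 c=0 a=1
  Δ1: clk:1→0
  (1Δ to stable)
t=14 Δ0: e=1 d=1 clk=0 b=1 c=0 a=1
  Δ1: clk:0→1
  Δ2: c:0→1
  Δ3: e:1→0
  (3Δ to stable)
t=15 Δ0: e=0 d=1 clk=1 b=1 c=1 a=1
  Δ1: clk:1→0
  (1Δ to stable)
t=16 Δ0: e=0 d=1 clk=0 b=1 c=1 a=1
  Δ1: clk:0→1
  Δ2: c:1→0
  Δ3: e:0→1
  (3Δ to stable)

1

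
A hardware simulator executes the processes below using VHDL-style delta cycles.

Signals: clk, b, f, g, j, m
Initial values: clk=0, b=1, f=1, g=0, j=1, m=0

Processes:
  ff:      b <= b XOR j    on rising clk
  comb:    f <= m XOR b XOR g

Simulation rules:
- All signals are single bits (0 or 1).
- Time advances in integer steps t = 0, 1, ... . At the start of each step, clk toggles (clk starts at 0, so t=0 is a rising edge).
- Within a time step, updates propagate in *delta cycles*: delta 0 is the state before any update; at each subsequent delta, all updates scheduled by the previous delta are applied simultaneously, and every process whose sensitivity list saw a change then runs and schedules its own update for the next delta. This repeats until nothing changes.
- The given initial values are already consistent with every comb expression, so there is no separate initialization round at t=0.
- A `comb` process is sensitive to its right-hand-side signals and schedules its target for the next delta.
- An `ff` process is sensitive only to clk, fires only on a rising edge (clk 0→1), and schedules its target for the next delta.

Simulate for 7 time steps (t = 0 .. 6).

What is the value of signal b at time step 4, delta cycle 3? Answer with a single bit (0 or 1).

0

[bits: clk,m,g,j,b,f]
t=0: Δ0=000111 Δ1=100111 Δ2=100101 Δ3=100100 | 3Δ
t=1: Δ0=100100 Δ1=000100 | 1Δ
t=2: Δ0=000100 Δ1=100100 Δ2=100110 Δ3=100111 | 3Δ
t=3: Δ0=100111 Δ1=000111 | 1Δ
t=4: Δ0=000111 Δ1=100111 Δ2=100101 Δ3=100100 | 3Δ
t=5: Δ0=100100 Δ1=000100 | 1Δ
t=6: Δ0=000100 Δ1=100100 Δ2=100110 Δ3=100111 | 3Δ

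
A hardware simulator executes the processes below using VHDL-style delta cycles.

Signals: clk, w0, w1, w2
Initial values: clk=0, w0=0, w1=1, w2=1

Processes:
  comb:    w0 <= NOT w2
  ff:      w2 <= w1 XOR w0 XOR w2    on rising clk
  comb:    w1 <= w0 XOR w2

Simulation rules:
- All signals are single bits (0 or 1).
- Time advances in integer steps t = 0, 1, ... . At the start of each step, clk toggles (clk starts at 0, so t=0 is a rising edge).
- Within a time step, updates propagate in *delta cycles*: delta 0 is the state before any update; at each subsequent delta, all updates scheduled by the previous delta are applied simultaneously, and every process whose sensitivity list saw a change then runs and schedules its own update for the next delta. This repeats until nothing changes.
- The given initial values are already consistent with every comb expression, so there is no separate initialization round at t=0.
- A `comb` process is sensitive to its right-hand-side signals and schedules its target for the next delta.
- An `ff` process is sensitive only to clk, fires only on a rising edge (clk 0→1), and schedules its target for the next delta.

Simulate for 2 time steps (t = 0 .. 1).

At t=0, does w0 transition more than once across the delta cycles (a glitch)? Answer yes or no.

t0.Δ0 w1=1 w0=0 w2=1 clk=0
t0.Δ1 w1=1 w0=0 w2=1 clk=1
t0.Δ2 w1=1 w0=0 w2=0 clk=1
t0.Δ3 w1=0 w0=1 w2=0 clk=1
t0.Δ4 w1=1 w0=1 w2=0 clk=1
t1.Δ0 w1=1 w0=1 w2=0 clk=1
t1.Δ1 w1=1 w0=1 w2=0 clk=0

no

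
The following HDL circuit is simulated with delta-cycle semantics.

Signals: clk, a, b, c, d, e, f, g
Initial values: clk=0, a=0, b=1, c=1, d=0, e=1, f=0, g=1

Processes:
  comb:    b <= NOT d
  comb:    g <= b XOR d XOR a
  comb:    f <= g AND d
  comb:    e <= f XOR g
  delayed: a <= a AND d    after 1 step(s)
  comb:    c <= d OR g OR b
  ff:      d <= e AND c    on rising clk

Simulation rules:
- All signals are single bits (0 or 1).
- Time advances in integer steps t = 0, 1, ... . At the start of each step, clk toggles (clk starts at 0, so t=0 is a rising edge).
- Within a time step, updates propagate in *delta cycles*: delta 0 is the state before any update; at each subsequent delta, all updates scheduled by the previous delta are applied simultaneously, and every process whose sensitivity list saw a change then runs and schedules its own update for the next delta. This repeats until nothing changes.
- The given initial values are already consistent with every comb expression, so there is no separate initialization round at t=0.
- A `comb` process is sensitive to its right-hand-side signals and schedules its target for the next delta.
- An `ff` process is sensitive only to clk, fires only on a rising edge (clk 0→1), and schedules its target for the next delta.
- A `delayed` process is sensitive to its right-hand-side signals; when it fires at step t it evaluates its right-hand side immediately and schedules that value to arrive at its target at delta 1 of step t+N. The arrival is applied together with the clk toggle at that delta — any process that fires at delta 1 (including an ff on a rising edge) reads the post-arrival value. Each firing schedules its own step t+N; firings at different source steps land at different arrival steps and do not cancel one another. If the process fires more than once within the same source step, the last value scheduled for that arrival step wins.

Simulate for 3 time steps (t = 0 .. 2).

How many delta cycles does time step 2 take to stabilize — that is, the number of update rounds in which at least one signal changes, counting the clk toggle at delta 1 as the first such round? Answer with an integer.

5

[bits: c,b,e,g,d,a,f,clk]
t=0: Δ0=11110000 Δ1=11110001 Δ2=11111001 Δ3=10101011 Δ4=10111001 Δ5=10111011 Δ6=10011011 | 6Δ
t=1: Δ0=10011011 Δ1=10011010 | 1Δ
t=2: Δ0=10011010 Δ1=10011011 Δ2=10010011 Δ3=11000001 Δ4=11010001 Δ5=11110001 | 5Δ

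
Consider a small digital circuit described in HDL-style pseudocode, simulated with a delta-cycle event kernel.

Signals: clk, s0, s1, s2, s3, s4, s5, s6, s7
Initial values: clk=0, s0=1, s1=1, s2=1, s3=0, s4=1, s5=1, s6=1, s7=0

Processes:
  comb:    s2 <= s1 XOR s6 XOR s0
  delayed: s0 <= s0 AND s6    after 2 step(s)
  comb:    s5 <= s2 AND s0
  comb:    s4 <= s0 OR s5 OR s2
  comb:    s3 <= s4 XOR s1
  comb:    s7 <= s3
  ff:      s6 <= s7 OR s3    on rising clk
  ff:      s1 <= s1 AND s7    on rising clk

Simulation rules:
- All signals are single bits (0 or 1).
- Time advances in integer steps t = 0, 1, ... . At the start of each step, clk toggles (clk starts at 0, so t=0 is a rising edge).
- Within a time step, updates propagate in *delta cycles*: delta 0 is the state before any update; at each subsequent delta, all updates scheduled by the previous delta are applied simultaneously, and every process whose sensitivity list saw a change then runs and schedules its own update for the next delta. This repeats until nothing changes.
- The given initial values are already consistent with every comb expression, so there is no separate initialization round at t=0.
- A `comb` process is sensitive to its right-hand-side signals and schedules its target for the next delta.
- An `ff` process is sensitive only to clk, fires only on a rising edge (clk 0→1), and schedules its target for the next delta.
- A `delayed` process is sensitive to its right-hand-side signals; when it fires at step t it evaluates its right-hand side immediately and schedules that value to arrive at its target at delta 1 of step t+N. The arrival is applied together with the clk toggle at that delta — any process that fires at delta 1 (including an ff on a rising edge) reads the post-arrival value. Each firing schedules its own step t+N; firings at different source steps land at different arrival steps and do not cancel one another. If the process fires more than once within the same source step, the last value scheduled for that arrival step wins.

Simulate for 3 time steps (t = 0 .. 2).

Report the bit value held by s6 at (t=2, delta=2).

1

t0.Δ0 s4=1 clk=0 s0=1 s2=1 s6=1 s7=0 s3=0 s5=1 s1=1
t0.Δ1 s4=1 clk=1 s0=1 s2=1 s6=1 s7=0 s3=0 s5=1 s1=1
t0.Δ2 s4=1 clk=1 s0=1 s2=1 s6=0 s7=0 s3=0 s5=1 s1=0
t0.Δ3 s4=1 clk=1 s0=1 s2=1 s6=0 s7=0 s3=1 s5=1 s1=0
t0.Δ4 s4=1 clk=1 s0=1 s2=1 s6=0 s7=1 s3=1 s5=1 s1=0
t1.Δ0 s4=1 clk=1 s0=1 s2=1 s6=0 s7=1 s3=1 s5=1 s1=0
t1.Δ1 s4=1 clk=0 s0=1 s2=1 s6=0 s7=1 s3=1 s5=1 s1=0
t2.Δ0 s4=1 clk=0 s0=1 s2=1 s6=0 s7=1 s3=1 s5=1 s1=0
t2.Δ1 s4=1 clk=1 s0=0 s2=1 s6=0 s7=1 s3=1 s5=1 s1=0
t2.Δ2 s4=1 clk=1 s0=0 s2=0 s6=1 s7=1 s3=1 s5=0 s1=0
t2.Δ3 s4=0 clk=1 s0=0 s2=1 s6=1 s7=1 s3=1 s5=0 s1=0
t2.Δ4 s4=1 clk=1 s0=0 s2=1 s6=1 s7=1 s3=0 s5=0 s1=0
t2.Δ5 s4=1 clk=1 s0=0 s2=1 s6=1 s7=0 s3=1 s5=0 s1=0
t2.Δ6 s4=1 clk=1 s0=0 s2=1 s6=1 s7=1 s3=1 s5=0 s1=0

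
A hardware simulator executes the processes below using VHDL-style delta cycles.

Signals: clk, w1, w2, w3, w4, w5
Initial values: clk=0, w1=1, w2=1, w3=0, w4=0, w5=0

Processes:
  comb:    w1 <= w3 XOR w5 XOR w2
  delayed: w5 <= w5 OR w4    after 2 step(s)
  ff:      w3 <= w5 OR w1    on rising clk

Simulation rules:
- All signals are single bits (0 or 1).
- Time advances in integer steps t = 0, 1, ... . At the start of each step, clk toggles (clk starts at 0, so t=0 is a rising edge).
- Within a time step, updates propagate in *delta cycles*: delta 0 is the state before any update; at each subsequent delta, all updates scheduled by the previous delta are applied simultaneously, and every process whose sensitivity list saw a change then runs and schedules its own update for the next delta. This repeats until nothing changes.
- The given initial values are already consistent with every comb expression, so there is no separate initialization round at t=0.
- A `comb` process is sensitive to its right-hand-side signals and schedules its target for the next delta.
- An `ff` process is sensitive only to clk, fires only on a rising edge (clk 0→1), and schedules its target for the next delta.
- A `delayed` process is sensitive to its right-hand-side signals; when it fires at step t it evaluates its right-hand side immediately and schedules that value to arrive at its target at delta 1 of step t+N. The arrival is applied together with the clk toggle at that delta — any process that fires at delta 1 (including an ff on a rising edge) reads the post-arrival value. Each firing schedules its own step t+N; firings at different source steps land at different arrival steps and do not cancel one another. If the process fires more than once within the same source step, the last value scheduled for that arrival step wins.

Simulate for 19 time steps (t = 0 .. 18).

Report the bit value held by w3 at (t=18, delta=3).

0

t0.Δ0 w5=0 w1=1 clk=0 w4=0 w3=0 w2=1
t0.Δ1 w5=0 w1=1 clk=1 w4=0 w3=0 w2=1
t0.Δ2 w5=0 w1=1 clk=1 w4=0 w3=1 w2=1
t0.Δ3 w5=0 w1=0 clk=1 w4=0 w3=1 w2=1
t1.Δ0 w5=0 w1=0 clk=1 w4=0 w3=1 w2=1
t1.Δ1 w5=0 w1=0 clk=0 w4=0 w3=1 w2=1
t2.Δ0 w5=0 w1=0 clk=0 w4=0 w3=1 w2=1
t2.Δ1 w5=0 w1=0 clk=1 w4=0 w3=1 w2=1
t2.Δ2 w5=0 w1=0 clk=1 w4=0 w3=0 w2=1
t2.Δ3 w5=0 w1=1 clk=1 w4=0 w3=0 w2=1
t3.Δ0 w5=0 w1=1 clk=1 w4=0 w3=0 w2=1
t3.Δ1 w5=0 w1=1 clk=0 w4=0 w3=0 w2=1
t4.Δ0 w5=0 w1=1 clk=0 w4=0 w3=0 w2=1
t4.Δ1 w5=0 w1=1 clk=1 w4=0 w3=0 w2=1
t4.Δ2 w5=0 w1=1 clk=1 w4=0 w3=1 w2=1
t4.Δ3 w5=0 w1=0 clk=1 w4=0 w3=1 w2=1
t5.Δ0 w5=0 w1=0 clk=1 w4=0 w3=1 w2=1
t5.Δ1 w5=0 w1=0 clk=0 w4=0 w3=1 w2=1
t6.Δ0 w5=0 w1=0 clk=0 w4=0 w3=1 w2=1
t6.Δ1 w5=0 w1=0 clk=1 w4=0 w3=1 w2=1
t6.Δ2 w5=0 w1=0 clk=1 w4=0 w3=0 w2=1
t6.Δ3 w5=0 w1=1 clk=1 w4=0 w3=0 w2=1
t7.Δ0 w5=0 w1=1 clk=1 w4=0 w3=0 w2=1
t7.Δ1 w5=0 w1=1 clk=0 w4=0 w3=0 w2=1
t8.Δ0 w5=0 w1=1 clk=0 w4=0 w3=0 w2=1
t8.Δ1 w5=0 w1=1 clk=1 w4=0 w3=0 w2=1
t8.Δ2 w5=0 w1=1 clk=1 w4=0 w3=1 w2=1
t8.Δ3 w5=0 w1=0 clk=1 w4=0 w3=1 w2=1
t9.Δ0 w5=0 w1=0 clk=1 w4=0 w3=1 w2=1
t9.Δ1 w5=0 w1=0 clk=0 w4=0 w3=1 w2=1
t10.Δ0 w5=0 w1=0 clk=0 w4=0 w3=1 w2=1
t10.Δ1 w5=0 w1=0 clk=1 w4=0 w3=1 w2=1
t10.Δ2 w5=0 w1=0 clk=1 w4=0 w3=0 w2=1
t10.Δ3 w5=0 w1=1 clk=1 w4=0 w3=0 w2=1
t11.Δ0 w5=0 w1=1 clk=1 w4=0 w3=0 w2=1
t11.Δ1 w5=0 w1=1 clk=0 w4=0 w3=0 w2=1
t12.Δ0 w5=0 w1=1 clk=0 w4=0 w3=0 w2=1
t12.Δ1 w5=0 w1=1 clk=1 w4=0 w3=0 w2=1
t12.Δ2 w5=0 w1=1 clk=1 w4=0 w3=1 w2=1
t12.Δ3 w5=0 w1=0 clk=1 w4=0 w3=1 w2=1
t13.Δ0 w5=0 w1=0 clk=1 w4=0 w3=1 w2=1
t13.Δ1 w5=0 w1=0 clk=0 w4=0 w3=1 w2=1
t14.Δ0 w5=0 w1=0 clk=0 w4=0 w3=1 w2=1
t14.Δ1 w5=0 w1=0 clk=1 w4=0 w3=1 w2=1
t14.Δ2 w5=0 w1=0 clk=1 w4=0 w3=0 w2=1
t14.Δ3 w5=0 w1=1 clk=1 w4=0 w3=0 w2=1
t15.Δ0 w5=0 w1=1 clk=1 w4=0 w3=0 w2=1
t15.Δ1 w5=0 w1=1 clk=0 w4=0 w3=0 w2=1
t16.Δ0 w5=0 w1=1 clk=0 w4=0 w3=0 w2=1
t16.Δ1 w5=0 w1=1 clk=1 w4=0 w3=0 w2=1
t16.Δ2 w5=0 w1=1 clk=1 w4=0 w3=1 w2=1
t16.Δ3 w5=0 w1=0 clk=1 w4=0 w3=1 w2=1
t17.Δ0 w5=0 w1=0 clk=1 w4=0 w3=1 w2=1
t17.Δ1 w5=0 w1=0 clk=0 w4=0 w3=1 w2=1
t18.Δ0 w5=0 w1=0 clk=0 w4=0 w3=1 w2=1
t18.Δ1 w5=0 w1=0 clk=1 w4=0 w3=1 w2=1
t18.Δ2 w5=0 w1=0 clk=1 w4=0 w3=0 w2=1
t18.Δ3 w5=0 w1=1 clk=1 w4=0 w3=0 w2=1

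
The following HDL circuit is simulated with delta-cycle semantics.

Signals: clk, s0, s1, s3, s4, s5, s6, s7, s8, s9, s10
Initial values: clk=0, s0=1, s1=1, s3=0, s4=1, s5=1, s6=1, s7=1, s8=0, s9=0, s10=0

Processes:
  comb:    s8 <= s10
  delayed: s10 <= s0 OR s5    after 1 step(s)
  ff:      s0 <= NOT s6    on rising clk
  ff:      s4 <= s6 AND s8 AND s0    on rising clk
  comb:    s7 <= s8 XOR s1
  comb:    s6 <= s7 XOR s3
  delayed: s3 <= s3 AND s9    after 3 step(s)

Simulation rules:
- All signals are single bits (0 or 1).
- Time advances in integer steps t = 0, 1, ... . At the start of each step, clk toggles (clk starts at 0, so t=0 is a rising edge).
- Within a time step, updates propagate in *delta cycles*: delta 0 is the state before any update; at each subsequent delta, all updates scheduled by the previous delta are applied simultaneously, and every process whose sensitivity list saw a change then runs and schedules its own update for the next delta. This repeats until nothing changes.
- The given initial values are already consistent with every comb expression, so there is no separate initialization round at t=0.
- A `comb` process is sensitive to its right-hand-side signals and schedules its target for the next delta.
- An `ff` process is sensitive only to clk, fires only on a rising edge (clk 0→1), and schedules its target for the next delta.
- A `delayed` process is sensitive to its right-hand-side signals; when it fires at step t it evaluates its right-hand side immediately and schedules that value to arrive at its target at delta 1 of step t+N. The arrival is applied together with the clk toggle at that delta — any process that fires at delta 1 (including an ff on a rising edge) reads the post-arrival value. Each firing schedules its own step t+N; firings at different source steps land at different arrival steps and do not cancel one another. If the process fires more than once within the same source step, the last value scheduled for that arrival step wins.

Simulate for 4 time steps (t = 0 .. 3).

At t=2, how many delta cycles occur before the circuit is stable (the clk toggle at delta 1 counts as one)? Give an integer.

[bits: clk,s8,s7,s10,s1,s0,s3,s9,s4,s6,s5]
t=0: Δ0=00101100111 Δ1=10101100111 Δ2=10101000011 | 2Δ
t=1: Δ0=10101000011 Δ1=00111000011 Δ2=01111000011 Δ3=01011000011 Δ4=01011000001 | 4Δ
t=2: Δ0=01011000001 Δ1=11011000001 Δ2=11011100001 | 2Δ
t=3: Δ0=11011100001 Δ1=01011100001 | 1Δ

2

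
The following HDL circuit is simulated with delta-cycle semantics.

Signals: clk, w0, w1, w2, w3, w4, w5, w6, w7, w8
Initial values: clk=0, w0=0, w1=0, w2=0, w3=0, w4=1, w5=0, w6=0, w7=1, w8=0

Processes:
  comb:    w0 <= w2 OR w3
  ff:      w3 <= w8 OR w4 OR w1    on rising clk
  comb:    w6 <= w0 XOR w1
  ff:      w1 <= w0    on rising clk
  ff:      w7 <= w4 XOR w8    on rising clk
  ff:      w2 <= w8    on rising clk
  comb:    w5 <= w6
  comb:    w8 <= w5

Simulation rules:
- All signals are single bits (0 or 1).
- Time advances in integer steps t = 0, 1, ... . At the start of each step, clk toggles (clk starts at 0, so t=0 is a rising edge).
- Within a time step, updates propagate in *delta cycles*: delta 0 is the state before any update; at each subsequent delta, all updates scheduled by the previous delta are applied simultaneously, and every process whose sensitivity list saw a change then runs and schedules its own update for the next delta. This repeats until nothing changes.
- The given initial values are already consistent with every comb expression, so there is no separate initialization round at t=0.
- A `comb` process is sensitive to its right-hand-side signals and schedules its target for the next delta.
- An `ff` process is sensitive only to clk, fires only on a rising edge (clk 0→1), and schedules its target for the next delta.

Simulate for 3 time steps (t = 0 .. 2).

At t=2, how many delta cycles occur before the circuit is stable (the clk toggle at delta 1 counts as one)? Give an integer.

t0.Δ0 w8=0 w0=0 clk=0 w5=0 w1=0 w3=0 w6=0 w2=0 w4=1 w7=1
t0.Δ1 w8=0 w0=0 clk=1 w5=0 w1=0 w3=0 w6=0 w2=0 w4=1 w7=1
t0.Δ2 w8=0 w0=0 clk=1 w5=0 w1=0 w3=1 w6=0 w2=0 w4=1 w7=1
t0.Δ3 w8=0 w0=1 clk=1 w5=0 w1=0 w3=1 w6=0 w2=0 w4=1 w7=1
t0.Δ4 w8=0 w0=1 clk=1 w5=0 w1=0 w3=1 w6=1 w2=0 w4=1 w7=1
t0.Δ5 w8=0 w0=1 clk=1 w5=1 w1=0 w3=1 w6=1 w2=0 w4=1 w7=1
t0.Δ6 w8=1 w0=1 clk=1 w5=1 w1=0 w3=1 w6=1 w2=0 w4=1 w7=1
t1.Δ0 w8=1 w0=1 clk=1 w5=1 w1=0 w3=1 w6=1 w2=0 w4=1 w7=1
t1.Δ1 w8=1 w0=1 clk=0 w5=1 w1=0 w3=1 w6=1 w2=0 w4=1 w7=1
t2.Δ0 w8=1 w0=1 clk=0 w5=1 w1=0 w3=1 w6=1 w2=0 w4=1 w7=1
t2.Δ1 w8=1 w0=1 clk=1 w5=1 w1=0 w3=1 w6=1 w2=0 w4=1 w7=1
t2.Δ2 w8=1 w0=1 clk=1 w5=1 w1=1 w3=1 w6=1 w2=1 w4=1 w7=0
t2.Δ3 w8=1 w0=1 clk=1 w5=1 w1=1 w3=1 w6=0 w2=1 w4=1 w7=0
t2.Δ4 w8=1 w0=1 clk=1 w5=0 w1=1 w3=1 w6=0 w2=1 w4=1 w7=0
t2.Δ5 w8=0 w0=1 clk=1 w5=0 w1=1 w3=1 w6=0 w2=1 w4=1 w7=0

5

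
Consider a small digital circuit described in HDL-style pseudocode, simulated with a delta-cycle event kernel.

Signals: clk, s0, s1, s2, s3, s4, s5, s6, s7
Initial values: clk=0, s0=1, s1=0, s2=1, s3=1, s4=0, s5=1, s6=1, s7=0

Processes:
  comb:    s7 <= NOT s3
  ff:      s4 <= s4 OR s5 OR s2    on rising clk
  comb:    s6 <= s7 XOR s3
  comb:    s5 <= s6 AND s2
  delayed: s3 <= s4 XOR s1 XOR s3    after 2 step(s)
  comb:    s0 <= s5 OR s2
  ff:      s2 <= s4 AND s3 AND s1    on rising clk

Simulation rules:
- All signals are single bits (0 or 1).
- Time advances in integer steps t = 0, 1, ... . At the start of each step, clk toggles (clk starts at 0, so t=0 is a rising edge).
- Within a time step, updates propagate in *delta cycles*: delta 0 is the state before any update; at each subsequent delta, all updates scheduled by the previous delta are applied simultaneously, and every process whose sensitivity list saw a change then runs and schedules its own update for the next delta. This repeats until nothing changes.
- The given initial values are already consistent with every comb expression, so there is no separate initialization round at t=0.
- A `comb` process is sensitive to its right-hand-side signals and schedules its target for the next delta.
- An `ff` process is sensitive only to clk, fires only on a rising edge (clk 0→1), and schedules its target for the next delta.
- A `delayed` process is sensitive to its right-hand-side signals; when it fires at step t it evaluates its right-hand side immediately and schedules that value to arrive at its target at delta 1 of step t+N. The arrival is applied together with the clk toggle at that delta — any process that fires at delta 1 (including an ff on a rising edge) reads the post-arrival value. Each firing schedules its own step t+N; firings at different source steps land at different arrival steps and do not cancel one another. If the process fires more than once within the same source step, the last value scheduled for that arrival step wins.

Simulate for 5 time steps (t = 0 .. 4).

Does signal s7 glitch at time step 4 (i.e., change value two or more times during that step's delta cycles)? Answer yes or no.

t=0 Δ0: s0=1 s3=1 s4=0 s7=0 s2=1 s6=1 clk=0 s1=0 s5=1
  Δ1: clk:0→1
  Δ2: s4:0→1, s2:1→0
  Δ3: s5:1→0
  Δ4: s0:1→0
  (4Δ to stable)
t=1 Δ0: s0=0 s3=1 s4=1 s7=0 s2=0 s6=1 clk=1 s1=0 s5=0
  Δ1: clk:1→0
  (1Δ to stable)
t=2 Δ0: s0=0 s3=1 s4=1 s7=0 s2=0 s6=1 clk=0 s1=0 s5=0
  Δ1: s3:1→0, clk:0→1
  Δ2: s7:0→1, s6:1→0
  Δ3: s6:0→1
  (3Δ to stable)
t=3 Δ0: s0=0 s3=0 s4=1 s7=1 s2=0 s6=1 clk=1 s1=0 s5=0
  Δ1: clk:1→0
  (1Δ to stable)
t=4 Δ0: s0=0 s3=0 s4=1 s7=1 s2=0 s6=1 clk=0 s1=0 s5=0
  Δ1: s3:0→1, clk:0→1
  Δ2: s7:1→0, s6:1→0
  Δ3: s6:0→1
  (3Δ to stable)

no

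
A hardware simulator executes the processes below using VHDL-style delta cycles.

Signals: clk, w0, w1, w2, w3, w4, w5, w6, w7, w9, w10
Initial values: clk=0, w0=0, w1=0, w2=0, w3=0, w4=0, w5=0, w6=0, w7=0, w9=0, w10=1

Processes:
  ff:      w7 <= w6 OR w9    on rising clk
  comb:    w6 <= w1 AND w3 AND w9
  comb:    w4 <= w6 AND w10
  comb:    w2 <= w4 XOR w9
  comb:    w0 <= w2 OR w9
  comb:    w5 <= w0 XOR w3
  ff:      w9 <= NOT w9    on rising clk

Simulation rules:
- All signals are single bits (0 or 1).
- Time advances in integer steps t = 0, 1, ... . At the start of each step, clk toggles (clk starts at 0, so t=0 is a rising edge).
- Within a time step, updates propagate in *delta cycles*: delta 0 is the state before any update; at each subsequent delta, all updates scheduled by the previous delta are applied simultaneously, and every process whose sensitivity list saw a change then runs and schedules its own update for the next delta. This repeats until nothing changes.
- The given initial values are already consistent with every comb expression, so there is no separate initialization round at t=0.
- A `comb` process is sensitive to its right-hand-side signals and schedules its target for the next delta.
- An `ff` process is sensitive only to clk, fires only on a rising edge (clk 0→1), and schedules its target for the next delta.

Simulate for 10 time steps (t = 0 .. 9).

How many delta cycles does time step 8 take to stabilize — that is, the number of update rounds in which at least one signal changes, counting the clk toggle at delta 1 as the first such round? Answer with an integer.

t=0 Δ0: w1=0 w0=0 w2=0 clk=0 w10=1 w3=0 w9=0 w7=0 w6=0 w4=0 w5=0
  Δ1: clk:0→1
  Δ2: w9:0→1
  Δ3: w0:0→1, w2:0→1
  Δ4: w5:0→1
  (4Δ to stable)
t=1 Δ0: w1=0 w0=1 w2=1 clk=1 w10=1 w3=0 w9=1 w7=0 w6=0 w4=0 w5=1
  Δ1: clk:1→0
  (1Δ to stable)
t=2 Δ0: w1=0 w0=1 w2=1 clk=0 w10=1 w3=0 w9=1 w7=0 w6=0 w4=0 w5=1
  Δ1: clk:0→1
  Δ2: w9:1→0, w7:0→1
  Δ3: w2:1→0
  Δ4: w0:1→0
  Δ5: w5:1→0
  (5Δ to stable)
t=3 Δ0: w1=0 w0=0 w2=0 clk=1 w10=1 w3=0 w9=0 w7=1 w6=0 w4=0 w5=0
  Δ1: clk:1→0
  (1Δ to stable)
t=4 Δ0: w1=0 w0=0 w2=0 clk=0 w10=1 w3=0 w9=0 w7=1 w6=0 w4=0 w5=0
  Δ1: clk:0→1
  Δ2: w9:0→1, w7:1→0
  Δ3: w0:0→1, w2:0→1
  Δ4: w5:0→1
  (4Δ to stable)
t=5 Δ0: w1=0 w0=1 w2=1 clk=1 w10=1 w3=0 w9=1 w7=0 w6=0 w4=0 w5=1
  Δ1: clk:1→0
  (1Δ to stable)
t=6 Δ0: w1=0 w0=1 w2=1 clk=0 w10=1 w3=0 w9=1 w7=0 w6=0 w4=0 w5=1
  Δ1: clk:0→1
  Δ2: w9:1→0, w7:0→1
  Δ3: w2:1→0
  Δ4: w0:1→0
  Δ5: w5:1→0
  (5Δ to stable)
t=7 Δ0: w1=0 w0=0 w2=0 clk=1 w10=1 w3=0 w9=0 w7=1 w6=0 w4=0 w5=0
  Δ1: clk:1→0
  (1Δ to stable)
t=8 Δ0: w1=0 w0=0 w2=0 clk=0 w10=1 w3=0 w9=0 w7=1 w6=0 w4=0 w5=0
  Δ1: clk:0→1
  Δ2: w9:0→1, w7:1→0
  Δ3: w0:0→1, w2:0→1
  Δ4: w5:0→1
  (4Δ to stable)
t=9 Δ0: w1=0 w0=1 w2=1 clk=1 w10=1 w3=0 w9=1 w7=0 w6=0 w4=0 w5=1
  Δ1: clk:1→0
  (1Δ to stable)

4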